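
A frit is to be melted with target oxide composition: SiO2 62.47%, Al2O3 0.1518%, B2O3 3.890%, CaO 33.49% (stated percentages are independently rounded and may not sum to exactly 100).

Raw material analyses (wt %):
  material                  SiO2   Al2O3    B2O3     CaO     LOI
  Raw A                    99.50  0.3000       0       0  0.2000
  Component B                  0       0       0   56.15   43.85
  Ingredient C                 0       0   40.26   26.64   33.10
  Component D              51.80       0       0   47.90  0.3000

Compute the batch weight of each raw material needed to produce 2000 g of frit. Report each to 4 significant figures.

Intermediates are displayed (rounded to 4 significant figures) on the page — all internal work holds full float precision in every operation; exactly one rounding lands on each reported result. All derived quantities (the totals, glass mass, yield, LOI, four oxide percentages) are recomputed from the weighed amounts per 2000 g of glass at exact precision exactly as printed in question or answer.
Per-oxide target masses for 2000 g frit:
  SiO2: 62.47% × 2000 = 1249 g
  Al2O3: 0.1518% × 2000 = 3.036 g
  B2O3: 3.890% × 2000 = 77.80 g
  CaO: 33.49% × 2000 = 669.8 g
Balance tally, oxide-wise, with the batch weights as given, for the quoted basis mass (sum by sum, the targets are met exact up to rounding of places):
  SiO2: 1012·0.9950 + 468.1·0.5180 = 1249 g (target 1249 g)
  Al2O3: 1012·0.003000 = 3.036 g (target 3.036 g)
  B2O3: 193.2·0.4026 = 77.78 g (target 77.80 g)
  CaO: 701.9·0.5615 + 193.2·0.2664 + 468.1·0.4790 = 669.8 g (target 669.8 g)
Auditing the glass mass value: total batch − LOI = 2000 g (summing oxide targets gives 2000 g; against the stated basis, 2000 g — gaps are rounding artifacts).
Batch grand total — Σ batch = 2375 g; LOI loss = Σ batch·LOI = 375.2 g; as yield: glass ÷ batch → 84.21%.

Batch per 2000 g frit:
  Raw A: 1012 g
  Component B: 701.9 g
  Ingredient C: 193.2 g
  Component D: 468.1 g
Total batch = 2375 g; LOI loss = 375.2 g; yield = 84.21%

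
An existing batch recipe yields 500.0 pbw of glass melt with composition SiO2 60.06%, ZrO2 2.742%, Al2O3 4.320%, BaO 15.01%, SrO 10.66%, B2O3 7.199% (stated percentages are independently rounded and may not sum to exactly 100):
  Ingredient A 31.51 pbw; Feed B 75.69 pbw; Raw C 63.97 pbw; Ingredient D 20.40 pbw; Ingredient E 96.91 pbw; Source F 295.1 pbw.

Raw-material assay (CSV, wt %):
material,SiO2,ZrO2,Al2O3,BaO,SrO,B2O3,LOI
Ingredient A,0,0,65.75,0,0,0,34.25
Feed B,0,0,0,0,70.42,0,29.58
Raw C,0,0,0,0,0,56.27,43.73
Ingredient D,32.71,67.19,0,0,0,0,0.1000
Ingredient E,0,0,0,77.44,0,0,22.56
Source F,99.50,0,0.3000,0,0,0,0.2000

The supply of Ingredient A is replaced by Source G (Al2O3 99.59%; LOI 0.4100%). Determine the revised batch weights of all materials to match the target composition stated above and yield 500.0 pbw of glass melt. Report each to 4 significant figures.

Full precision is carried from start to finish; in-progress results are shown rounded to 4 significant figures across the worked steps; each reported number is rounded exactly once. Derived quantities are carried at full precision (ignition loss, glass mass, six oxide percentages, totals, yield) from the batch weights on 500.0 pbw of glass precisely as stated by the problem or answer text.
Oxide mass targets, per 500.0 pbw glass melt:
  SiO2: 60.06% × 500.0 = 300.3 pbw
  ZrO2: 2.742% × 500.0 = 13.71 pbw
  Al2O3: 4.320% × 500.0 = 21.60 pbw
  BaO: 15.01% × 500.0 = 75.05 pbw
  SrO: 10.66% × 500.0 = 53.30 pbw
  B2O3: 7.199% × 500.0 = 35.99 pbw
Checking each oxide sum per the reported batch figures, on the stated basis (sum by sum, the targets are met modulo rounding of the values):
  SiO2: 20.40·0.3271 + 295.1·0.9950 = 300.3 pbw (target 300.3 pbw)
  ZrO2: 20.40·0.6719 = 13.71 pbw (target 13.71 pbw)
  Al2O3: 20.80·0.9959 + 295.1·0.003000 = 21.60 pbw (target 21.60 pbw)
  BaO: 96.91·0.7744 = 75.05 pbw (target 75.05 pbw)
  SrO: 75.69·0.7042 = 53.30 pbw (target 53.30 pbw)
  B2O3: 63.97·0.5627 = 36.00 pbw (target 35.99 pbw)
Glass-mass bookkeeping: Σ batch − LOI loss = 499.9 pbw (the targets, summed, come to 500.0 pbw; the stated basis being 500.0 pbw — deltas are rounding alone).
Whole-batch sum: Σ batch = 572.9 pbw; ignition loss, Σ(batch × LOI) = 72.92 pbw; yield, glass over the total, = 87.27%.

Revised batch per 500.0 pbw glass melt:
  Source G: 20.80 pbw
  Feed B: 75.69 pbw
  Raw C: 63.97 pbw
  Ingredient D: 20.40 pbw
  Ingredient E: 96.91 pbw
  Source F: 295.1 pbw
Total batch = 572.9 pbw; LOI loss = 72.92 pbw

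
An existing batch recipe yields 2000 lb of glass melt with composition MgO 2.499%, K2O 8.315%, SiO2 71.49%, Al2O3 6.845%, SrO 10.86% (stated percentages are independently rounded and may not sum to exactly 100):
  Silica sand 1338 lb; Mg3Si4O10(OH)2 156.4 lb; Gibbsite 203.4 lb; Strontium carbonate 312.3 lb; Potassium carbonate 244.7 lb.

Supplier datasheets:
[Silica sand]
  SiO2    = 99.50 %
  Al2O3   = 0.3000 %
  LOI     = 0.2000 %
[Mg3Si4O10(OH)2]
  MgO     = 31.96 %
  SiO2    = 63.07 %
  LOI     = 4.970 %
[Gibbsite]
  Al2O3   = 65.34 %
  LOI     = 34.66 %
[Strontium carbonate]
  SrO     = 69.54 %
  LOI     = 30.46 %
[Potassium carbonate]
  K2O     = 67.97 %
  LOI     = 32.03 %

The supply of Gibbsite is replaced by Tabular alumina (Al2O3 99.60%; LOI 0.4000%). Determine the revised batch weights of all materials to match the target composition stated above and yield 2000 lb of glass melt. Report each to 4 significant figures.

Revised batch per 2000 lb glass melt:
  Silica sand: 1338 lb
  Mg3Si4O10(OH)2: 156.4 lb
  Tabular alumina: 133.4 lb
  Strontium carbonate: 312.3 lb
  Potassium carbonate: 244.7 lb
Total batch = 2185 lb; LOI loss = 184.5 lb

Mid-chain values are shown, rounded to four significant digits, in the working — all internal work holds exact precision from start to finish; each reported value is rounded a single time — the derived quantities are computed using the weight values per 2000 lb of glass at full precision (LOI, the yield, glass mass, totals, the five compositions) precisely as stated by question or answer.
Oxide mass targets, per 2000 lb glass melt:
  MgO: 2.499% × 2000 = 49.98 lb
  K2O: 8.315% × 2000 = 166.3 lb
  SiO2: 71.49% × 2000 = 1430 lb
  Al2O3: 6.845% × 2000 = 136.9 lb
  SrO: 10.86% × 2000 = 217.2 lb
Verifying the oxide balance using the reported weights, on the stated basis (target by target, the sums agree once rounding is allowed for):
  MgO: 156.4·0.3196 = 49.99 lb (target 49.98 lb)
  K2O: 244.7·0.6797 = 166.3 lb (target 166.3 lb)
  SiO2: 1338·0.9950 + 156.4·0.6307 = 1430 lb (target 1430 lb)
  Al2O3: 1338·0.003000 + 133.4·0.9960 = 136.9 lb (target 136.9 lb)
  SrO: 312.3·0.6954 = 217.2 lb (target 217.2 lb)
Mass balance on the glass: batch Σ − ignition loss = 2000 lb (per-oxide target masses sum to 2000 lb; stated basis 2000 lb — a pure rounding effect).
Batch total: Σ batch = 2185 lb; LOI loss = Σ batch·LOI = 184.5 lb; yield = glass ÷ total batch = 91.56%.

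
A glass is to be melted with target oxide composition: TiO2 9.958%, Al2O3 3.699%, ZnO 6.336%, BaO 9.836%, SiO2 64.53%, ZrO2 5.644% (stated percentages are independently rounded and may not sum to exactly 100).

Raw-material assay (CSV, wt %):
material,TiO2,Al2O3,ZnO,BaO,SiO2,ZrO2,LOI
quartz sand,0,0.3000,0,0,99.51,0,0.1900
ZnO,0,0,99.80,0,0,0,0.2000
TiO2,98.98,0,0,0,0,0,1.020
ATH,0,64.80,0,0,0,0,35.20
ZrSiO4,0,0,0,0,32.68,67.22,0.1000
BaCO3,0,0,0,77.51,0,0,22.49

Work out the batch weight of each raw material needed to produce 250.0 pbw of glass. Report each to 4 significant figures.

Batch per 250.0 pbw glass:
  quartz sand: 155.2 pbw
  ZnO: 15.87 pbw
  TiO2: 25.15 pbw
  ATH: 13.55 pbw
  ZrSiO4: 20.99 pbw
  BaCO3: 31.72 pbw
Total batch = 262.5 pbw; LOI loss = 12.51 pbw; yield = 95.23%

The whole derivation carries full precision at all times. Values along the way are printed with 4-significant-figure rounding as written. Exactly one rounding is applied to each reported value — all derived quantities, which include totals, LOI, six oxide percentages, glass mass, the yield, are carried at exact precision, exactly as printed in the problem or the answer, from the batch weights per 250.0 pbw of glass.
The oxide mass targets at 250.0 pbw glass:
  TiO2: 9.958% × 250.0 = 24.90 pbw
  Al2O3: 3.699% × 250.0 = 9.248 pbw
  ZnO: 6.336% × 250.0 = 15.84 pbw
  BaO: 9.836% × 250.0 = 24.59 pbw
  SiO2: 64.53% × 250.0 = 161.3 pbw
  ZrO2: 5.644% × 250.0 = 14.11 pbw
Mass-balance tally per oxide from the weights as reported, at the basis given (each sum matches its target mass up to rounding of the answer):
  TiO2: 25.15·0.9898 = 24.89 pbw (target 24.90 pbw)
  Al2O3: 155.2·0.003000 + 13.55·0.6480 = 9.246 pbw (target 9.248 pbw)
  ZnO: 15.87·0.9980 = 15.84 pbw (target 15.84 pbw)
  BaO: 31.72·0.7751 = 24.59 pbw (target 24.59 pbw)
  SiO2: 155.2·0.9951 + 20.99·0.3268 = 161.3 pbw (target 161.3 pbw)
  ZrO2: 20.99·0.6722 = 14.11 pbw (target 14.11 pbw)
The glass-mass cross-check: the batch minus its LOI: 250.0 pbw (targets for the oxides total 250.0 pbw; basis as stated: 250.0 pbw — a pure rounding effect).
Total batch = Σ batch = 262.5 pbw; LOI removed, Σ of batch·LOI: 12.51 pbw; yield: glass divided by total = 95.23%.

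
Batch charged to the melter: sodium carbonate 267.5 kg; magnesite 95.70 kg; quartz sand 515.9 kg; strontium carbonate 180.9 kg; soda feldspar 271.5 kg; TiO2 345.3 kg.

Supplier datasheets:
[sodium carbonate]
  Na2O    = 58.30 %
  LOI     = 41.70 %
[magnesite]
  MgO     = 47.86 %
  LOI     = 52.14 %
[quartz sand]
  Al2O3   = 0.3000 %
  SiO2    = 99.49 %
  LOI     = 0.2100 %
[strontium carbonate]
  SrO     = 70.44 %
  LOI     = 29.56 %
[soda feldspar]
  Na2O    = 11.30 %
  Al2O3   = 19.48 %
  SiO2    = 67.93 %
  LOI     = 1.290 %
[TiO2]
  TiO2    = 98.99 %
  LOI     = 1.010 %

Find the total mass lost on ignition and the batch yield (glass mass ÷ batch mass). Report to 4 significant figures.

LOI loss = 223.0 kg; glass = 1454 kg; yield = 86.70%

All arithmetic holds full float precision from first step to last; in-progress results are shown rounded to 4 significant digits as written; a single rounding yields each reported number — all derived quantities (ignition loss, the totals, glass mass, the six compositions, the yield) are carried in full precision from the batch weights at 1454 kg of glass as given in the question or the answer.
LOI of each material in turn:
  sodium carbonate: 267.5 × 0.4170 = 111.5 kg
  magnesite: 95.70 × 0.5214 = 49.90 kg
  quartz sand: 515.9 × 0.002100 = 1.083 kg
  strontium carbonate: 180.9 × 0.2956 = 53.47 kg
  soda feldspar: 271.5 × 0.01290 = 3.502 kg
  TiO2: 345.3 × 0.01010 = 3.488 kg
Total LOI = 223.0 kg
Glass = batch − LOI = 1677 − 223.0 = 1454 kg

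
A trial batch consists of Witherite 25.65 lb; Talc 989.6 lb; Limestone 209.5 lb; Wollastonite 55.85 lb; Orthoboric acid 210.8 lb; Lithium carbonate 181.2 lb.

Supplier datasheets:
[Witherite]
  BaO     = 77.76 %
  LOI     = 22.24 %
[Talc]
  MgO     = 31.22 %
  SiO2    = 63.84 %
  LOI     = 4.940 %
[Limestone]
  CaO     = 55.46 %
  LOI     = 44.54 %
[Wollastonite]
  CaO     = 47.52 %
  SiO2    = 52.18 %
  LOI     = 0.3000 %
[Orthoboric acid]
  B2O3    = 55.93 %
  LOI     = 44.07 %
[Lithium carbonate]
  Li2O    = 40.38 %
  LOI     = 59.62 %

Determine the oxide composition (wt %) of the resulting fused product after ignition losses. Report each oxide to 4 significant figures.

Glass mass = 1324 lb (batch 1673 − LOI 349.0).
Composition: BaO 1.507%, CaO 10.78%, MgO 23.34%, Li2O 5.528%, SiO2 49.93%, B2O3 8.908%

All arithmetic runs at exact precision throughout — mid-chain values appear rounded off to 4 significant digits between the steps — each reported value is rounded a single time; the derived quantities (ignition loss, totals, glass mass, the yield, six oxide percentages) are recomputed starting from the weights for 1324 lb of glass in exact precision as set out in the problem or answer text.
Mass of each oxide from the mix:
  BaO: 25.65·0.7776 = 19.95 lb
  CaO: 209.5·0.5546 + 55.85·0.4752 = 142.7 lb
  MgO: 989.6·0.3122 = 309.0 lb
  Li2O: 181.2·0.4038 = 73.17 lb
  SiO2: 989.6·0.6384 + 55.85·0.5218 = 660.9 lb
  B2O3: 210.8·0.5593 = 117.9 lb
LOI: 25.65·0.2224 + 989.6·0.04940 + 209.5·0.4454 + 55.85·0.003000 + 210.8·0.4407 + 181.2·0.5962 = 349.0 lb
Resulting glass, batch − LOI: 1673 − 349.0 = 1324 lb (equal to the oxide-mass sum)
each oxide over glass, ×100, is wt %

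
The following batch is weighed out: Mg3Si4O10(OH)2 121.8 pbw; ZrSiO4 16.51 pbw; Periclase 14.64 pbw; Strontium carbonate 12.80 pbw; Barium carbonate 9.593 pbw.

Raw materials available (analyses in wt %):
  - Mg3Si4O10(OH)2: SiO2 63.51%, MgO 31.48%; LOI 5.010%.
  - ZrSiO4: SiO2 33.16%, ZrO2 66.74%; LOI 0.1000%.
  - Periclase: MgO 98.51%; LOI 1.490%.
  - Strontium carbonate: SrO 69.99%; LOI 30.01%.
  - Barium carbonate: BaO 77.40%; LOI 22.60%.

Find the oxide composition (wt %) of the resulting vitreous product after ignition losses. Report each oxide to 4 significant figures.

Glass mass = 163.0 pbw (batch 175.3 − LOI 12.35).
Composition: SiO2 50.82%, MgO 32.37%, SrO 5.496%, BaO 4.555%, ZrO2 6.760%

In-progress results are printed, with 4-significant-digit rounding, in the working — all internal work runs at full precision through every step. Each reported result takes exactly one rounding — the derived quantities are recomputed starting from the weights for 163.0 pbw of glass in full float precision (glass mass, the totals, LOI, the yield, the five compositions) as they appear in either problem or answer.
Delivered oxide masses:
  SiO2: 121.8·0.6351 + 16.51·0.3316 = 82.83 pbw
  MgO: 121.8·0.3148 + 14.64·0.9851 = 52.76 pbw
  SrO: 12.80·0.6999 = 8.959 pbw
  BaO: 9.593·0.7740 = 7.425 pbw
  ZrO2: 16.51·0.6674 = 11.02 pbw
LOI: 121.8·0.05010 + 16.51·0.001000 + 14.64·0.01490 + 12.80·0.3001 + 9.593·0.2260 = 12.35 pbw
Resulting glass, batch − LOI: 175.3 − 12.35 = 163.0 pbw (consistent with Σ oxide mass)
wt % = 100 × oxide mass / glass mass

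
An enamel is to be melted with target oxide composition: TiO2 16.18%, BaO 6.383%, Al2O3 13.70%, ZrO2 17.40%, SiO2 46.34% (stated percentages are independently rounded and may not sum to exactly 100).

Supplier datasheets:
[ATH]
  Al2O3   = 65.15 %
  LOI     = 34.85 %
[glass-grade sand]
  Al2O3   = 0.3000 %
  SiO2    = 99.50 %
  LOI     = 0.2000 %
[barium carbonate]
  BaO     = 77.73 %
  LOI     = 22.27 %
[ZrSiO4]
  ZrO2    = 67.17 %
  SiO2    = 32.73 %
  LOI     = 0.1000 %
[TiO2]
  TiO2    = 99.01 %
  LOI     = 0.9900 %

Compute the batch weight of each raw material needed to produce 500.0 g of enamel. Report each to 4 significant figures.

Every computation runs at full float precision all the way through — values along the way appear (rounded to 4 significant figures) in the working; each reported result is rounded once only. All derived quantities, which include the yield, totals, glass mass, ignition loss, the five compositions, are rebuilt in exact precision, as written in the problem or the answer, from the weighed amounts at 500.0 g of glass.
The oxide mass targets at 500.0 g enamel:
  TiO2: 16.18% × 500.0 = 80.90 g
  BaO: 6.383% × 500.0 = 31.92 g
  Al2O3: 13.70% × 500.0 = 68.50 g
  ZrO2: 17.40% × 500.0 = 87.00 g
  SiO2: 46.34% × 500.0 = 231.7 g
Balance tally, oxide-wise, with the batch weights as given, relative to the basis at hand (sum by sum, the targets are met given rounding of the digits):
  TiO2: 81.71·0.9901 = 80.90 g (target 80.90 g)
  BaO: 41.06·0.7773 = 31.92 g (target 31.92 g)
  Al2O3: 104.3·0.6515 + 190.3·0.003000 = 68.52 g (target 68.50 g)
  ZrO2: 129.5·0.6717 = 86.99 g (target 87.00 g)
  SiO2: 190.3·0.9950 + 129.5·0.3273 = 231.7 g (target 231.7 g)
The glass-mass cross-check: batch total minus LOI = 500.1 g (oxide target masses add up to 500.0 g; stated basis 500.0 g — differing by rounding only).
Adding the batch up: Σ batch = 546.9 g; LOI removed, Σ of batch·LOI: 46.81 g; yield: glass divided by total = 91.44%.

Batch per 500.0 g enamel:
  ATH: 104.3 g
  glass-grade sand: 190.3 g
  barium carbonate: 41.06 g
  ZrSiO4: 129.5 g
  TiO2: 81.71 g
Total batch = 546.9 g; LOI loss = 46.81 g; yield = 91.44%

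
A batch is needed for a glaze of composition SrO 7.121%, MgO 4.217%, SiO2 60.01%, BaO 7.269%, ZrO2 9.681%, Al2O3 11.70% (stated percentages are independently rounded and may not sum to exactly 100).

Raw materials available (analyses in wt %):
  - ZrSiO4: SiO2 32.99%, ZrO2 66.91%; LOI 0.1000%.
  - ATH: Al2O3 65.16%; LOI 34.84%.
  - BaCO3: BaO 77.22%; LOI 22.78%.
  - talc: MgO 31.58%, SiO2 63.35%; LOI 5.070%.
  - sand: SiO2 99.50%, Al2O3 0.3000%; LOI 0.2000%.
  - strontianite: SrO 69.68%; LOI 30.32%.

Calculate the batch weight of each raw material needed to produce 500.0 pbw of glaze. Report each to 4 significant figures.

Batch per 500.0 pbw glaze:
  ZrSiO4: 72.34 pbw
  ATH: 88.70 pbw
  BaCO3: 47.07 pbw
  talc: 66.77 pbw
  sand: 235.1 pbw
  strontianite: 51.10 pbw
Total batch = 561.1 pbw; LOI loss = 61.05 pbw; yield = 89.12%

All internal work holds full precision end to end — values along the way are displayed rounded off to 4 significant figures within the worked lines. Exactly one rounding goes into each reported value — derived quantities, which include the six compositions, the yield, the totals, glass mass, ignition loss, are recomputed in full float precision, precisely as stated by the question or the answer, using the weight values on 500.0 pbw of glass.
Target masses of each oxide per 500.0 pbw glaze:
  SrO: 7.121% × 500.0 = 35.60 pbw
  MgO: 4.217% × 500.0 = 21.08 pbw
  SiO2: 60.01% × 500.0 = 300.0 pbw
  BaO: 7.269% × 500.0 = 36.34 pbw
  ZrO2: 9.681% × 500.0 = 48.40 pbw
  Al2O3: 11.70% × 500.0 = 58.50 pbw
Checking each oxide sum from the weights as reported, against the basis in use (delivered sums recover each target given rounding of the digits):
  SrO: 51.10·0.6968 = 35.61 pbw (target 35.60 pbw)
  MgO: 66.77·0.3158 = 21.09 pbw (target 21.08 pbw)
  SiO2: 72.34·0.3299 + 66.77·0.6335 + 235.1·0.9950 = 300.1 pbw (target 300.0 pbw)
  BaO: 47.07·0.7722 = 36.35 pbw (target 36.34 pbw)
  ZrO2: 72.34·0.6691 = 48.40 pbw (target 48.40 pbw)
  Al2O3: 88.70·0.6516 + 235.1·0.003000 = 58.50 pbw (target 58.50 pbw)
Mass balance on the glass: batch total minus LOI = 500.0 pbw (per-oxide target masses sum to 500.0 pbw; versus the stated basis of 500.0 pbw — deltas are rounding alone).
Summing the batch: Σ batch = 561.1 pbw; ignition loss, Σ(batch × LOI) = 61.05 pbw; yield = glass ÷ total batch = 89.12%.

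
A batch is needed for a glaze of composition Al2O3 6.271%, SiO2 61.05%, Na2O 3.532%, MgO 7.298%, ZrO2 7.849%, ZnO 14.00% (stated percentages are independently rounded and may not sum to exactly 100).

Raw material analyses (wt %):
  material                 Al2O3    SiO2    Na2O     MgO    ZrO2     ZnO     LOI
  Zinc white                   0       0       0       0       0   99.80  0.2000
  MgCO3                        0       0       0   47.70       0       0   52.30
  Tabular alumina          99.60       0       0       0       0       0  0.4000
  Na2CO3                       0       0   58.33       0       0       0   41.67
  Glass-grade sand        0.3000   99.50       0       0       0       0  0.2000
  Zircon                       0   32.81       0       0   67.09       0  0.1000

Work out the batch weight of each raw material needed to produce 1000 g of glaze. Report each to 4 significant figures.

Batch per 1000 g glaze:
  Zinc white: 140.3 g
  MgCO3: 153.0 g
  Tabular alumina: 61.23 g
  Na2CO3: 60.55 g
  Glass-grade sand: 575.0 g
  Zircon: 117.0 g
Total batch = 1107 g; LOI loss = 107.0 g; yield = 90.33%

The working math holds full float precision at all times; values along the way are printed (rounded to 4 significant digits) as written — each reported number includes exactly one rounding. Derived quantities, which include six oxide percentages, the totals, the yield, LOI, net glass mass, are computed at exact precision, as set out in the problem or answer text, from the batch weights for 1000 g of glass.
Target masses of each oxide per 1000 g glaze:
  Al2O3: 6.271% × 1000 = 62.71 g
  SiO2: 61.05% × 1000 = 610.5 g
  Na2O: 3.532% × 1000 = 35.32 g
  MgO: 7.298% × 1000 = 72.98 g
  ZrO2: 7.849% × 1000 = 78.49 g
  ZnO: 14.00% × 1000 = 140.0 g
Verifying the oxide balance on the weights just shown, for the quoted basis mass (every target is met by its sum exact up to rounding of places):
  Al2O3: 61.23·0.9960 + 575.0·0.003000 = 62.71 g (target 62.71 g)
  SiO2: 575.0·0.9950 + 117.0·0.3281 = 610.5 g (target 610.5 g)
  Na2O: 60.55·0.5833 = 35.32 g (target 35.32 g)
  MgO: 153.0·0.4770 = 72.98 g (target 72.98 g)
  ZrO2: 117.0·0.6709 = 78.50 g (target 78.49 g)
  ZnO: 140.3·0.9980 = 140.0 g (target 140.0 g)
Glass-mass bookkeeping: batch total minus LOI = 1000 g (targets for the oxides total 1000 g; stated basis 1000 g — rounding explains the deltas).
Summing the batch: Σ batch = 1107 g; ignition loss, Σ(batch × LOI) = 107.0 g; yield = glass ÷ total batch = 90.33%.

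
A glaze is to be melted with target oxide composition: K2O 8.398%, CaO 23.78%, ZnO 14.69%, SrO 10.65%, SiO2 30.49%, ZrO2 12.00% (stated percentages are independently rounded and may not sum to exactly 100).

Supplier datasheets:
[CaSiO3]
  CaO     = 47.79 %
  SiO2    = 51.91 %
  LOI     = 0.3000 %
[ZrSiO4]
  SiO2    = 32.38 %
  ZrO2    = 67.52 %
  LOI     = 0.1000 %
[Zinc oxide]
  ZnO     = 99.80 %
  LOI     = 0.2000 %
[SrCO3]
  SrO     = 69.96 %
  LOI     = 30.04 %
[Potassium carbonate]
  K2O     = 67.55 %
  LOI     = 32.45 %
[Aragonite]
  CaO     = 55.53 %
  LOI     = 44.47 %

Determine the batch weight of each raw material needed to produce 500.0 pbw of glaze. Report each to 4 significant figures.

The working math maintains full precision at every stage — working values appear rounded to four significant figures at each printed step — a single rounding produces each reported result; derived quantities (totals, the yield, LOI, net glass mass, six oxide percentages) are computed starting from the weights per 500.0 pbw of glass in exact precision, as written in either problem or answer.
Oxide-by-oxide targets in 500.0 pbw glaze:
  K2O: 8.398% × 500.0 = 41.99 pbw
  CaO: 23.78% × 500.0 = 118.9 pbw
  ZnO: 14.69% × 500.0 = 73.45 pbw
  SrO: 10.65% × 500.0 = 53.25 pbw
  SiO2: 30.49% × 500.0 = 152.4 pbw
  ZrO2: 12.00% × 500.0 = 60.00 pbw
Verifying the oxide balance with the batch weights as given, under the basis named above (summed amounts equal target values up to rounding of the answer):
  K2O: 62.16·0.6755 = 41.99 pbw (target 41.99 pbw)
  CaO: 238.3·0.4779 + 9.076·0.5553 = 118.9 pbw (target 118.9 pbw)
  ZnO: 73.60·0.9980 = 73.45 pbw (target 73.45 pbw)
  SrO: 76.11·0.6996 = 53.25 pbw (target 53.25 pbw)
  SiO2: 238.3·0.5191 + 88.86·0.3238 = 152.5 pbw (target 152.4 pbw)
  ZrO2: 88.86·0.6752 = 60.00 pbw (target 60.00 pbw)
Consistency of the glass mass: the batch minus its LOI: 500.1 pbw (summing oxide targets gives 500.0 pbw; basis as stated: 500.0 pbw — deltas are rounding alone).
Whole-batch sum: Σ batch = 548.1 pbw; loss to ignition Σ batch·LOI = 48.02 pbw; glass ÷ batch gives a yield of 91.24%.

Batch per 500.0 pbw glaze:
  CaSiO3: 238.3 pbw
  ZrSiO4: 88.86 pbw
  Zinc oxide: 73.60 pbw
  SrCO3: 76.11 pbw
  Potassium carbonate: 62.16 pbw
  Aragonite: 9.076 pbw
Total batch = 548.1 pbw; LOI loss = 48.02 pbw; yield = 91.24%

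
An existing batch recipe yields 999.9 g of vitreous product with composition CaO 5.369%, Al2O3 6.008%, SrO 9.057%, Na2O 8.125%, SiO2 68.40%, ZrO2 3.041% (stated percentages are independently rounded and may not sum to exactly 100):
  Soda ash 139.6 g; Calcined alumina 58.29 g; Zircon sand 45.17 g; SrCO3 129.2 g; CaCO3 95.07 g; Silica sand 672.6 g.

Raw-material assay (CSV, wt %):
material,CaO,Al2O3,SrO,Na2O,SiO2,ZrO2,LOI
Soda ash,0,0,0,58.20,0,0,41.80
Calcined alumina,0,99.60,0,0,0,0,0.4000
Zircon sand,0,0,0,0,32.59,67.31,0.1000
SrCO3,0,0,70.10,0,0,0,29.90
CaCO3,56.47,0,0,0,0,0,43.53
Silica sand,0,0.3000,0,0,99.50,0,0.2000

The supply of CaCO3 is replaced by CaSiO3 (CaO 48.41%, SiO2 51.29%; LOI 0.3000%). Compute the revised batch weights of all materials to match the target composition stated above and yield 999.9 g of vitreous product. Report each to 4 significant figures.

Revised batch per 999.9 g vitreous product:
  Soda ash: 139.6 g
  Calcined alumina: 58.46 g
  Zircon sand: 45.17 g
  SrCO3: 129.2 g
  CaSiO3: 110.9 g
  Silica sand: 615.4 g
Total batch = 1099 g; LOI loss = 98.83 g

Values along the way are shown (rounded to four significant figures) in the working. The working math carries exact precision in every operation — a single rounding finalizes every reported value. The derived quantities, including yield, the six compositions, net glass mass, ignition loss, the totals, are computed from the batch weights at 999.9 g of glass at full precision, as they appear in the problem or answer text.
Target oxide masses per 999.9 g vitreous product:
  CaO: 5.369% × 999.9 = 53.68 g
  Al2O3: 6.008% × 999.9 = 60.07 g
  SrO: 9.057% × 999.9 = 90.56 g
  Na2O: 8.125% × 999.9 = 81.24 g
  SiO2: 68.40% × 999.9 = 683.9 g
  ZrO2: 3.041% × 999.9 = 30.41 g
Verifying the oxide balance per the reported batch figures, at the basis given (target by target, the sums agree inside rounding margins):
  CaO: 110.9·0.4841 = 53.69 g (target 53.68 g)
  Al2O3: 58.46·0.9960 + 615.4·0.003000 = 60.07 g (target 60.07 g)
  SrO: 129.2·0.7010 = 90.57 g (target 90.56 g)
  Na2O: 139.6·0.5820 = 81.25 g (target 81.24 g)
  SiO2: 45.17·0.3259 + 110.9·0.5129 + 615.4·0.9950 = 683.9 g (target 683.9 g)
  ZrO2: 45.17·0.6731 = 30.40 g (target 30.41 g)
Auditing the glass mass value: the batch minus its LOI: 999.9 g (the targets, summed, come to 999.9 g; versus the stated basis of 999.9 g — any gap is answer rounding).
Whole-batch sum: Σ batch = 1099 g; loss to ignition Σ batch·LOI = 98.83 g; glass ÷ batch gives a yield of 91.01%.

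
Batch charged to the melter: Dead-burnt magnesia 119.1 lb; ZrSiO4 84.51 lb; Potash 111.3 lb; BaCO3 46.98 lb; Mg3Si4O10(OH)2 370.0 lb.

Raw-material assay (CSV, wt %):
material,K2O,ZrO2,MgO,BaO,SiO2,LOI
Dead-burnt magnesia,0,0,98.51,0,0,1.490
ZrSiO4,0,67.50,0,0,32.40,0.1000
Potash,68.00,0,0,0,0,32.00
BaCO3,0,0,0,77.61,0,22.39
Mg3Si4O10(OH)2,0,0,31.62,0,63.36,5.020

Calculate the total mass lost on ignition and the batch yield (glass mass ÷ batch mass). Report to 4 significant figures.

LOI loss = 66.57 lb; glass = 665.3 lb; yield = 90.90%

The working math carries exact precision at every stage; intermediates are displayed, rounded to four significant figures, when written out. Exactly one rounding is applied to each reported value. Derived quantities (glass mass, totals, LOI, five oxide percentages, the yield) are rebuilt at full precision from the batch weights per 665.3 lb of glass, exactly as printed in the problem or the answer.
Ignition loss by material:
  Dead-burnt magnesia: 119.1 × 0.01490 = 1.775 lb
  ZrSiO4: 84.51 × 0.001000 = 0.08451 lb
  Potash: 111.3 × 0.3200 = 35.62 lb
  BaCO3: 46.98 × 0.2239 = 10.52 lb
  Mg3Si4O10(OH)2: 370.0 × 0.05020 = 18.57 lb
Total LOI = 66.57 lb
Glass = batch − LOI = 731.9 − 66.57 = 665.3 lb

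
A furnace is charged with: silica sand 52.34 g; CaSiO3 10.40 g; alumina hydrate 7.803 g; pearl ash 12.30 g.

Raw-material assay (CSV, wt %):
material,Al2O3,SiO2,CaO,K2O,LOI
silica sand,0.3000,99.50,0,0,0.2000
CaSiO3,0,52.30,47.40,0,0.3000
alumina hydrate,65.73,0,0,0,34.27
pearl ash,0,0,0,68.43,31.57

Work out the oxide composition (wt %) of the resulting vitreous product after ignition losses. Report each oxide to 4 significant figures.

Glass mass = 76.15 g (batch 82.84 − LOI 6.693).
Composition: Al2O3 6.941%, SiO2 75.53%, CaO 6.474%, K2O 11.05%

The working math keeps exact precision end to end; rounding to four significant digits extends to each mid-chain value as displayed. Each reported number takes a single rounding — derived quantities are computed from the batch weights on 76.15 g of glass in exact precision (yield, net glass mass, LOI, totals, the four compositions) exactly as printed in the problem or the answer.
Mass of each oxide from the mix:
  Al2O3: 52.34·0.003000 + 7.803·0.6573 = 5.286 g
  SiO2: 52.34·0.9950 + 10.40·0.5230 = 57.52 g
  CaO: 10.40·0.4740 = 4.930 g
  K2O: 12.30·0.6843 = 8.417 g
LOI: 52.34·0.002000 + 10.40·0.003000 + 7.803·0.3427 + 12.30·0.3157 = 6.693 g
Glass = total batch minus LOI = 82.84 − 6.693 = 76.15 g (= the summed oxide contributions)
oxide / glass × 100 gives the wt %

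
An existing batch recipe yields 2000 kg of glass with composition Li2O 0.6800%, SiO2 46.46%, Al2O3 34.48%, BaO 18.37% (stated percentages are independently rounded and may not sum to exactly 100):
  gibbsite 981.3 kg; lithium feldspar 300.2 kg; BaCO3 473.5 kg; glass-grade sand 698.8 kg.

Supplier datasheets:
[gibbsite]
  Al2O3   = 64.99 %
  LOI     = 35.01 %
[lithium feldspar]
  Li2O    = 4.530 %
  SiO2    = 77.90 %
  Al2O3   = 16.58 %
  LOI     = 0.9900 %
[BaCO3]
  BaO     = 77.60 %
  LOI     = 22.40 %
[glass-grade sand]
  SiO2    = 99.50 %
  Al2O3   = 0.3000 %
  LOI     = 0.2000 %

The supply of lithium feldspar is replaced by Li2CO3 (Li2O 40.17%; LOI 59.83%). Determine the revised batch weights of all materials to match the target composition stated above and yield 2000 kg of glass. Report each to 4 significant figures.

Revised batch per 2000 kg glass:
  gibbsite: 1057 kg
  Li2CO3: 33.86 kg
  BaCO3: 473.5 kg
  glass-grade sand: 933.9 kg
Total batch = 2498 kg; LOI loss = 498.2 kg

Intermediates are displayed (rounded to 4 significant digits) at each printed step — all internal work maintains full precision through every step; exactly one rounding is applied to each reported value; all derived quantities, which include the yield, four oxide percentages, LOI, the totals, net glass mass, are rebuilt in full precision, exactly as printed in the question or the answer, from the batch weights for 2000 kg of glass.
Target oxide masses per 2000 kg glass:
  Li2O: 0.6800% × 2000 = 13.60 kg
  SiO2: 46.46% × 2000 = 929.2 kg
  Al2O3: 34.48% × 2000 = 689.6 kg
  BaO: 18.37% × 2000 = 367.4 kg
Checking each oxide sum with the batch weights as given, for the quoted basis mass (oxide sums agree with the targets modulo rounding of the values):
  Li2O: 33.86·0.4017 = 13.60 kg (target 13.60 kg)
  SiO2: 933.9·0.9950 = 929.2 kg (target 929.2 kg)
  Al2O3: 1057·0.6499 + 933.9·0.003000 = 689.7 kg (target 689.6 kg)
  BaO: 473.5·0.7760 = 367.4 kg (target 367.4 kg)
Mass balance on the glass: batch Σ − ignition loss = 2000 kg (per-oxide target masses sum to 2000 kg; stated basis 2000 kg — any gap is answer rounding).
Batch total: Σ batch = 2498 kg; LOI removed, Σ of batch·LOI: 498.2 kg; yield = glass ÷ total batch = 80.06%.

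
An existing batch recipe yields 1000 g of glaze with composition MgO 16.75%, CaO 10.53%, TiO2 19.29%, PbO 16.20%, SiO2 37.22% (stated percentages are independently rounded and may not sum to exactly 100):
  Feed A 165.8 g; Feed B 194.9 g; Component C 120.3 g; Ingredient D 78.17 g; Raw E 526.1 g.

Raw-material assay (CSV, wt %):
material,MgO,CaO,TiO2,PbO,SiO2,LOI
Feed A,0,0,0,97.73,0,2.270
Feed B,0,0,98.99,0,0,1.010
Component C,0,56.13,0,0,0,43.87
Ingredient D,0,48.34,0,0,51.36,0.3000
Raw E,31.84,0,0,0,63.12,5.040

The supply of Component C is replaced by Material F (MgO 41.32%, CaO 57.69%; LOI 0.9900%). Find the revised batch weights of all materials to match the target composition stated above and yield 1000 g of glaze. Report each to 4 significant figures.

Revised batch per 1000 g glaze:
  Feed A: 165.8 g
  Feed B: 194.9 g
  Material F: 50.09 g
  Ingredient D: 158.1 g
  Raw E: 461.1 g
Total batch = 1030 g; LOI loss = 29.94 g

Each numeric step holds full float precision throughout. Working values appear (rounded to four significant digits) as written; exactly one rounding goes into every reported figure — the derived quantities (the yield, totals, ignition loss, glass mass, the five compositions) are carried from the weighed amounts at 1000 g of glass in full precision, as written in the problem or answer text.
Per-oxide target masses for 1000 g glaze:
  MgO: 16.75% × 1000 = 167.5 g
  CaO: 10.53% × 1000 = 105.3 g
  TiO2: 19.29% × 1000 = 192.9 g
  PbO: 16.20% × 1000 = 162.0 g
  SiO2: 37.22% × 1000 = 372.2 g
Balance tally, oxide-wise, working from each reported weight, per the basis as stated (target by target, the sums agree modulo rounding of the values):
  MgO: 50.09·0.4132 + 461.1·0.3184 = 167.5 g (target 167.5 g)
  CaO: 50.09·0.5769 + 158.1·0.4834 = 105.3 g (target 105.3 g)
  TiO2: 194.9·0.9899 = 192.9 g (target 192.9 g)
  PbO: 165.8·0.9773 = 162.0 g (target 162.0 g)
  SiO2: 158.1·0.5136 + 461.1·0.6312 = 372.2 g (target 372.2 g)
Mass balance on the glass: total charge less LOI = 1000 g (per-oxide target masses sum to 999.9 g; against the stated basis, 1000 g — a pure rounding effect).
Whole-batch sum: Σ batch = 1030 g; loss to ignition Σ batch·LOI = 29.94 g; as yield: glass ÷ batch → 97.09%.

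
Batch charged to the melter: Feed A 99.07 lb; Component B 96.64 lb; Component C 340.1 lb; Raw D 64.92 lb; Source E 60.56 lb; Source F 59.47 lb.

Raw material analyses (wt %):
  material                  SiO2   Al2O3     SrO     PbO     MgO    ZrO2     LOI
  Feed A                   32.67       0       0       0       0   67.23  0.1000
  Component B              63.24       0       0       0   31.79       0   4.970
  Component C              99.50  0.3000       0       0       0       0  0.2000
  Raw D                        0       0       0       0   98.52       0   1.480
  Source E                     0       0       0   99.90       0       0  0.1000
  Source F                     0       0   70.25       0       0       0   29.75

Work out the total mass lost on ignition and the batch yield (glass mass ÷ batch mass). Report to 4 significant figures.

LOI loss = 24.30 lb; glass = 696.5 lb; yield = 96.63%

Working values appear rounded to 4 significant figures — every computation maintains full precision in every operation. Each reported figure is rounded exactly once — the derived quantities (totals, the six compositions, glass mass, yield, LOI) are computed starting from the weights per 696.5 lb of glass in full float precision precisely as stated by question or answer.
Ignition loss by material:
  Feed A: 99.07 × 0.001000 = 0.09907 lb
  Component B: 96.64 × 0.04970 = 4.803 lb
  Component C: 340.1 × 0.002000 = 0.6802 lb
  Raw D: 64.92 × 0.01480 = 0.9608 lb
  Source E: 60.56 × 0.001000 = 0.06056 lb
  Source F: 59.47 × 0.2975 = 17.69 lb
Total LOI = 24.30 lb
Glass = batch − LOI = 720.8 − 24.30 = 696.5 lb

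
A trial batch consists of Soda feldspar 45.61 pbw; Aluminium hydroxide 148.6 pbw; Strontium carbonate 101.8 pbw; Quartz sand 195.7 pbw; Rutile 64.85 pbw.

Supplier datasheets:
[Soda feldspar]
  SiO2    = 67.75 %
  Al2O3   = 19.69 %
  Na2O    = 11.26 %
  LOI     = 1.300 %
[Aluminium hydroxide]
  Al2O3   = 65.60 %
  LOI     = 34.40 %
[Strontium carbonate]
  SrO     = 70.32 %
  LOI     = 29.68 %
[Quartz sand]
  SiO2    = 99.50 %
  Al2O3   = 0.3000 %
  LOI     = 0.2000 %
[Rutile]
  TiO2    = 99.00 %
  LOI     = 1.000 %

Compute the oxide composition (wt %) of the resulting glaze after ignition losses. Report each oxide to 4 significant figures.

Glass mass = 473.6 pbw (batch 556.6 − LOI 82.97).
Composition: SiO2 47.64%, TiO2 13.56%, Al2O3 22.60%, Na2O 1.084%, SrO 15.12%

Intermediates are shown, rounded to 4 significant digits, in the working. All internal work runs at full precision at each step. Each reported value receives exactly one rounding; derived quantities (glass mass, the five compositions, LOI, the yield, the totals) are computed from the batch weights at 473.6 pbw of glass in full precision exactly as printed in problem or answer.
Oxide-by-oxide delivered mass:
  SiO2: 45.61·0.6775 + 195.7·0.9950 = 225.6 pbw
  TiO2: 64.85·0.9900 = 64.20 pbw
  Al2O3: 45.61·0.1969 + 148.6·0.6560 + 195.7·0.003000 = 107.0 pbw
  Na2O: 45.61·0.1126 = 5.136 pbw
  SrO: 101.8·0.7032 = 71.59 pbw
LOI: 45.61·0.01300 + 148.6·0.3440 + 101.8·0.2968 + 195.7·0.002000 + 64.85·0.01000 = 82.97 pbw
Resulting glass, batch − LOI: 556.6 − 82.97 = 473.6 pbw (consistent with Σ oxide mass)
wt % = 100 × oxide mass / glass mass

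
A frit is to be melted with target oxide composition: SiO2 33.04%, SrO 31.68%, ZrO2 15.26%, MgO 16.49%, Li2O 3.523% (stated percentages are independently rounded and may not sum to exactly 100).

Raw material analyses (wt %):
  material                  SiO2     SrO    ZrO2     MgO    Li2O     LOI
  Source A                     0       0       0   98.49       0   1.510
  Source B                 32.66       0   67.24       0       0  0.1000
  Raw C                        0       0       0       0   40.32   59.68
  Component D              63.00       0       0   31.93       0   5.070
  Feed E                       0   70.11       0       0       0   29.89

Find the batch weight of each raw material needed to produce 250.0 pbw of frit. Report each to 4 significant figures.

All internal work maintains exact precision end to end — values along the way are rounded to four significant figures as shown; exactly one rounding goes into every reported number. The derived quantities, which include five oxide percentages, the totals, the yield, glass mass, ignition loss, are re-derived in full float precision, exactly as shown in question or answer, from the weighed amounts at 250.0 pbw of glass.
Per-oxide target masses for 250.0 pbw frit:
  SiO2: 33.04% × 250.0 = 82.60 pbw
  SrO: 31.68% × 250.0 = 79.20 pbw
  ZrO2: 15.26% × 250.0 = 38.15 pbw
  MgO: 16.49% × 250.0 = 41.22 pbw
  Li2O: 3.523% × 250.0 = 8.808 pbw
Mass-balance tally per oxide applying the batch weights above, on the stated basis (summed amounts equal target values within answer rounding):
  SiO2: 56.74·0.3266 + 101.7·0.6300 = 82.60 pbw (target 82.60 pbw)
  SrO: 113.0·0.7011 = 79.22 pbw (target 79.20 pbw)
  ZrO2: 56.74·0.6724 = 38.15 pbw (target 38.15 pbw)
  MgO: 8.887·0.9849 + 101.7·0.3193 = 41.23 pbw (target 41.22 pbw)
  Li2O: 21.84·0.4032 = 8.806 pbw (target 8.808 pbw)
Glass-mass bookkeeping: batch Σ − ignition loss = 250.0 pbw (the Σ of target masses is 250.0 pbw; against the stated basis, 250.0 pbw — deltas are rounding alone).
Whole-batch sum: Σ batch = 302.2 pbw; Σ batch·LOI gives LOI loss = 52.16 pbw; yield, glass over the total, = 82.74%.

Batch per 250.0 pbw frit:
  Source A: 8.887 pbw
  Source B: 56.74 pbw
  Raw C: 21.84 pbw
  Component D: 101.7 pbw
  Feed E: 113.0 pbw
Total batch = 302.2 pbw; LOI loss = 52.16 pbw; yield = 82.74%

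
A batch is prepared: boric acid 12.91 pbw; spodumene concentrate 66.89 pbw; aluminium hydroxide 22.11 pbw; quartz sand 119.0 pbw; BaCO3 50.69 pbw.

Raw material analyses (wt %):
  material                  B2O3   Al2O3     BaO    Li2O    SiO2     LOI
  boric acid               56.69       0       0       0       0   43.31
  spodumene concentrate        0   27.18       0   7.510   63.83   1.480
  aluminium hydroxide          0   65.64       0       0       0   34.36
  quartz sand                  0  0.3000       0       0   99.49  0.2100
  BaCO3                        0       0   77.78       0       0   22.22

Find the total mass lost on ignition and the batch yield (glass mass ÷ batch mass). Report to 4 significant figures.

LOI loss = 25.69 pbw; glass = 245.9 pbw; yield = 90.54%

The intermediate values are shown (rounded to 4 significant digits) in the working; each numeric step carries exact precision through the solve. Exactly one rounding lands on every reported value; derived quantities (net glass mass, LOI, five oxide percentages, the yield, the totals) are computed at exact precision starting from the weights for 245.9 pbw of glass as set out in the problem or the answer.
Ignition loss by material:
  boric acid: 12.91 × 0.4331 = 5.591 pbw
  spodumene concentrate: 66.89 × 0.01480 = 0.9900 pbw
  aluminium hydroxide: 22.11 × 0.3436 = 7.597 pbw
  quartz sand: 119.0 × 0.002100 = 0.2499 pbw
  BaCO3: 50.69 × 0.2222 = 11.26 pbw
Total LOI = 25.69 pbw
Glass = batch − LOI = 271.6 − 25.69 = 245.9 pbw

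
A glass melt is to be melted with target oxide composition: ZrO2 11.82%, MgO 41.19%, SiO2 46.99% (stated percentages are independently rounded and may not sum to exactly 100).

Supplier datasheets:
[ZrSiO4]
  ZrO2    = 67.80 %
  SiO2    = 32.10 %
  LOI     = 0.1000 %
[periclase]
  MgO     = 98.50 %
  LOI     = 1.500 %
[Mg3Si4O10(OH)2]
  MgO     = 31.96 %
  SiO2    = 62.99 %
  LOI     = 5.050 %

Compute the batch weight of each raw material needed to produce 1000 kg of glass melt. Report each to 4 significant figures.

Mid-chain values are displayed, with 4-significant-figure rounding, in the printout; full float precision is held through every step; every reported value receives exactly one rounding; all derived quantities, including the three compositions, ignition loss, net glass mass, the yield, the totals, are recomputed starting from the weights for 1000 kg of glass at full float precision, exactly as printed in question or answer.
Target masses of each oxide per 1000 kg glass melt:
  ZrO2: 11.82% × 1000 = 118.2 kg
  MgO: 41.19% × 1000 = 411.9 kg
  SiO2: 46.99% × 1000 = 469.9 kg
Checking each oxide sum working from each reported weight, on the stated basis (each sum matches its target mass given rounding of the digits):
  ZrO2: 174.3·0.6780 = 118.2 kg (target 118.2 kg)
  MgO: 204.9·0.9850 + 657.1·0.3196 = 411.8 kg (target 411.9 kg)
  SiO2: 174.3·0.3210 + 657.1·0.6299 = 469.9 kg (target 469.9 kg)
Glass-mass bookkeeping: batch total minus LOI = 999.9 kg (the targets, summed, come to 1000 kg; against the stated basis, 1000 kg — a pure rounding effect).
Batch total: Σ batch = 1036 kg; the LOI term Σ batch·LOI equals 36.43 kg; the yield ratio, glass ÷ batch: 96.48%.

Batch per 1000 kg glass melt:
  ZrSiO4: 174.3 kg
  periclase: 204.9 kg
  Mg3Si4O10(OH)2: 657.1 kg
Total batch = 1036 kg; LOI loss = 36.43 kg; yield = 96.48%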